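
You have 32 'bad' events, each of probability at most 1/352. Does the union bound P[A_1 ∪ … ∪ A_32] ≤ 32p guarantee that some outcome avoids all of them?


Union bound: P[∪_{i=1}^{32} A_i] ≤ Σ_i P[A_i] ≤ 32·p = 32·(1/352) = 1/11.
Numerically: 1/11 ≈ 0.090909.
Is 1/11 < 1? YES.
Since P[∪ A_i] ≤ 1/11 < 1, the complement has P[∩ A_i^c] ≥ 1 − 1/11 = 10/11 > 0, so some outcome avoids every A_i.

32·p = 1/11 ≈ 0.090909; existence CERTIFIED by the union bound.


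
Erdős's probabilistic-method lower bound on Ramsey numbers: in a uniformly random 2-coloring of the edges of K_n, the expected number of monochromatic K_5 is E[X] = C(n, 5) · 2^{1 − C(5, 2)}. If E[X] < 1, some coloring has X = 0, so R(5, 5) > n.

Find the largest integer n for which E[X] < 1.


We need C(n, 5) · 2^{1 − 10} < 1, i.e. C(n, 5) < 2^{10 − 1} = 512.
Check values of n near the boundary:
  n = 8: C(8, 5) = 56; 56 < 512? YES
  n = 9: C(9, 5) = 126; 126 < 512? YES
  n = 10: C(10, 5) = 252; 252 < 512? YES
  n = 11: C(11, 5) = 462; 462 < 512? YES
  n = 12: C(12, 5) = 792; 792 < 512? NO
  n = 13: C(13, 5) = 1287; 1287 < 512? NO
  n = 14: C(14, 5) = 2002; 2002 < 512? NO
The largest n with C(n, 5) < 512 is n = 11 (where E[X] = 231/256 ≈ 0.902). Hence R(5, 5) > 11, i.e. R(5, 5) ≥ 12.

Largest n = 11; hence R(5, 5) > 11.


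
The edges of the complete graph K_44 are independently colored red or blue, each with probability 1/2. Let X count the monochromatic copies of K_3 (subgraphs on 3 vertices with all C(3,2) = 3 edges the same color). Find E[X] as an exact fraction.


Let X = Σ_S X_S over the C(44, 3) = 13244 subsets S of size 3, where X_S = 1 if the K_3 on S is monochromatic.
For a fixed S, the K_3 on S has C(3, 2) = 3 edges. P[all 3 edges red] = (1/2)^3, and likewise for blue, so P[monochromatic] = 2·(1/2)^3 = 2^{1 − 3} = 1/4.
By linearity: E[X] = C(44, 3) · 2^{1 − 3} = 13244 · 1/4 = 3311.
Numerically: E[X] ≈ 3311.00000.

E[X] = C(44,3)·2^(1−C(3,2)) = 3311 ≈ 3311.00000.


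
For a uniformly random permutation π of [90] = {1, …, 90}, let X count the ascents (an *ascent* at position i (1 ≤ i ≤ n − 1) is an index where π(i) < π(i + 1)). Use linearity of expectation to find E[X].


Write X = Σ X_I over i = 1, …, 89, with X_I the indicator of one ascent.
There are 89 indicators.
For each fixed i, the pair (π(i), π(i+1)) is a uniformly random ordered pair of distinct values from {1, …, 90}; by symmetry P[π(i) < π(i+1)] = 1/2.
By linearity: E[X] = 89 · (1/2) = (90 − 1) · (1/2) = 89/2 ≈ 44.5000.

E[X] = 89/2 = 44.5000.


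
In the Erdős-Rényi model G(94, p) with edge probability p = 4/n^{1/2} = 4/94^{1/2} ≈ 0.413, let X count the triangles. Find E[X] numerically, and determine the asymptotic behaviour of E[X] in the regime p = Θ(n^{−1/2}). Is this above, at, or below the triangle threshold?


Number of potential triangles: C(94, 3) = 134044.
Each occurs with probability p³ ≈ (0.413)³ ≈ 7.02244e-02.
By linearity: E[X] = C(94, 3)·p³ ≈ 134044 · 7.02244e-02 ≈ 9413.163.
Since α = 1/2 < 1, p = c/n^{1/2} ≫ 1/n is above the triangle threshold p ~ 1/n. Asymptotically E[X] ~ (c³/6)·n^{3(1−α)} = (4³/6)·n^{1.5} → ∞; triangles are abundant w.h.p.

E[X] ≈ 9413.163; in regime p = Θ(1/n^{1/2}) E[X] diverges (above the triangle threshold p ~ 1/n).


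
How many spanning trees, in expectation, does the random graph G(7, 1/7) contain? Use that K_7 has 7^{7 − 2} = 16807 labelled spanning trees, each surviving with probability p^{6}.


K_7 has 7^{7 − 2} = 16807 labelled spanning trees.
For each such spanning tree H, let X_H = 1 if all 6 edges of H are present in G. Then P[X_H = 1] = p^{6} = (1/7)^{6} = 1/117649.
By linearity of expectation: E[X] = Σ_H E[X_H] = 16807 · p^{6} = 16807 · 1/117649 = 1/7.
Numerically: E[X] ≈ 0.1429.

E[X] = 16807 · (1/7)^{6} = 1/7 ≈ 0.1429.


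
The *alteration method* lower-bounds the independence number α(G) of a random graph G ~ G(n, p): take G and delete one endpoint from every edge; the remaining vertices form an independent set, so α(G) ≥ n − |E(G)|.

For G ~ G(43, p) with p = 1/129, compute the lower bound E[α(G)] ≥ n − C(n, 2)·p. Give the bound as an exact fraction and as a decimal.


E[|E(G)|] = C(43, 2)·p = 903 · (1/129) = 7.
E[α(G)] ≥ n − E[|E(G)|] = 43 − 7 = 36.
Numerically: ≈ 36.000000.
(This is only a lower bound; the true E[α(G)] may be larger.)

E[α(G)] ≥ 36 ≈ 36.000000.


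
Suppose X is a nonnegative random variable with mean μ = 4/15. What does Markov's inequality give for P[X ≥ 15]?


μ = E[X] = 4/15, a = 15.
Markov: P[X ≥ 15] ≤ μ/a = (4/15)/15 = 4/225.
Numerically: ≈ 0.0178.
(Since a = 15 > μ = 0.2667, the bound 4/225 is < 1 and informative.)

P[X ≥ 15] ≤ 4/225 ≈ 0.0178.


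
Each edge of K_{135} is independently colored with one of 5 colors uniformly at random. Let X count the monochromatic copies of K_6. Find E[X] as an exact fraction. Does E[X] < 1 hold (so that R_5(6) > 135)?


E[X] = C(135, 6) · 5^{1 − 15} = 7511839335 · 5^{−14} = 7511839335/6103515625.
As a reduced fraction: E[X] = 1502367867/1220703125 ≈ 1.23074.
Is E[X] < 1? NO.
Since E[X] ≥ 1, the first-moment bound is inconclusive at n = 135; it does NOT by itself certify R_5(6) > 135.

E[X] = 1502367867/1220703125 ≈ 1.23074; E[X] ≥ 1; first-moment method inconclusive here.


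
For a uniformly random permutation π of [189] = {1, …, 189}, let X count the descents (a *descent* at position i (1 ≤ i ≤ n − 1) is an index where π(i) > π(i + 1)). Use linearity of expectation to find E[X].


Write X = Σ X_I over i = 1, …, 188, with X_I the indicator of one descent.
There are 188 indicators.
For each fixed i, the pair (π(i), π(i+1)) is a uniformly random ordered pair of distinct values from {1, …, 189}; by symmetry P[π(i) > π(i+1)] = 1/2.
By linearity: E[X] = 188 · (1/2) = (189 − 1) · (1/2) = 94 ≈ 94.000.

E[X] = 94 = 94.000.


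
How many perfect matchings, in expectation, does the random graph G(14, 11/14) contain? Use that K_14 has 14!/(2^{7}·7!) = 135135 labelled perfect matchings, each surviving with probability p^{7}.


K_14 has 14!/(2^{7}·7!) = 135135 labelled perfect matchings.
For each such perfect matching H, let X_H = 1 if all 7 edges of H are present in G. Then P[X_H = 1] = p^{7} = (11/14)^{7} = 19487171/105413504.
By linearity: E[X] = Σ_H E[X_H] = 135135 · p^{7} = 135135 · 19487171/105413504 = 376199836155/15059072.
Numerically: E[X] ≈ 24981.6.

E[X] = 135135 · (11/14)^{7} = 376199836155/15059072 ≈ 24981.6.


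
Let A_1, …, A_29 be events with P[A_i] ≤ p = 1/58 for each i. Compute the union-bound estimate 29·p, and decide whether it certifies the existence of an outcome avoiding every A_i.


Union bound: P[∪_{i=1}^{29} A_i] ≤ Σ_i P[A_i] ≤ 29·p = 29·(1/58) = 1/2.
Numerically: 1/2 ≈ 0.500000.
Is 1/2 < 1? YES.
Since P[∪ A_i] ≤ 1/2 < 1, the complement has P[∩ A_i^c] ≥ 1 − 1/2 = 1/2 > 0, so some outcome avoids every A_i.

29·p = 1/2 ≈ 0.500000; existence CERTIFIED by the union bound.


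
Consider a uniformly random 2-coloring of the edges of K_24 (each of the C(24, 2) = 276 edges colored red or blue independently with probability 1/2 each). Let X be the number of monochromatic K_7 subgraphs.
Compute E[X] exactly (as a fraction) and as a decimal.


Let X = Σ_S X_S over the C(24, 7) = 346104 subsets S of size 7, where X_S = 1 if the K_7 on S is monochromatic.
For a fixed S, the K_7 on S has C(7, 2) = 21 edges. P[all 21 edges red] = (1/2)^21, and likewise for blue, so P[monochromatic] = 2·(1/2)^21 = 2^{1 − 21} = 1/1048576.
By linearity: E[X] = C(24, 7) · 2^{1 − 21} = 346104 · 1/1048576 = 43263/131072.
Numerically: E[X] ≈ 0.330070.

E[X] = C(24,7)·2^(1−C(7,2)) = 43263/131072 ≈ 0.330070.


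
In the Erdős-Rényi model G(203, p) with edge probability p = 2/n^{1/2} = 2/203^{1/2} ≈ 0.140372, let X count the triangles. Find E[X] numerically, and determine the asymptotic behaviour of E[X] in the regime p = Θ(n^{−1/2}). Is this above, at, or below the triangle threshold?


Number of potential triangles: C(203, 3) = 1373701.
Each occurs with probability p³ ≈ (0.140372)³ ≈ 2.76596022e-03.
By linearity: E[X] = C(203, 3)·p³ ≈ 1373701 · 2.76596022e-03 ≈ 3799.602323.
Since α = 1/2 < 1, p = c/n^{1/2} ≫ 1/n is above the triangle threshold p ~ 1/n. Asymptotically E[X] ~ (c³/6)·n^{3(1−α)} = (2³/6)·n^{1.5} → ∞; triangles are abundant w.h.p.

E[X] ≈ 3799.602323; in regime p = Θ(1/n^{1/2}) E[X] diverges (above the triangle threshold p ~ 1/n).


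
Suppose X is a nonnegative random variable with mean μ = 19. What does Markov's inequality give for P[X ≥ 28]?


μ = E[X] = 19, a = 28.
Markov: P[X ≥ 28] ≤ μ/a = (19)/28 = 19/28.
Numerically: ≈ 0.67857.
(Since a = 28 > μ = 19.00000, the bound 19/28 is < 1 and informative.)

P[X ≥ 28] ≤ 19/28 ≈ 0.67857.


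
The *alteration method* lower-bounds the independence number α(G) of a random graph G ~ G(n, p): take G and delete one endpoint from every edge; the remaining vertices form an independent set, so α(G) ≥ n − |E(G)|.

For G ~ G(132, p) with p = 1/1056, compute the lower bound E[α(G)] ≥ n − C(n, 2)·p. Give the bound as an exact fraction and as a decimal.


E[|E(G)|] = C(132, 2)·p = 8646 · (1/1056) = 131/16.
E[α(G)] ≥ n − E[|E(G)|] = 132 − 131/16 = 1981/16.
Numerically: ≈ 123.812500.
(This is only a lower bound; the true E[α(G)] may be larger.)

E[α(G)] ≥ 1981/16 ≈ 123.812500.


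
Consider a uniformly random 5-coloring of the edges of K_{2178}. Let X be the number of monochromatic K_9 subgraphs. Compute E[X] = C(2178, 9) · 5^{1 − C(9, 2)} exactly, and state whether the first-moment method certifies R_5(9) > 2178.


E[X] = C(2178, 9) · 5^{1 − 36} = 2989303896287203303608800 · 5^{−35} = 2989303896287203303608800/2910383045673370361328125.
As a reduced fraction: E[X] = 119572155851488132144352/116415321826934814453125 ≈ 1.02712.
Is E[X] < 1? NO.
Since E[X] ≥ 1, the first-moment bound is inconclusive at n = 2178; it does NOT by itself certify R_5(9) > 2178.

E[X] = 119572155851488132144352/116415321826934814453125 ≈ 1.02712; E[X] ≥ 1; first-moment method inconclusive here.


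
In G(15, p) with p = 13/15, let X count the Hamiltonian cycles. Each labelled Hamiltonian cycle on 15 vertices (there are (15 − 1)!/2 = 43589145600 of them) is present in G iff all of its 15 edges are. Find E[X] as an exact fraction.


K_15 has (15 − 1)!/2 = 43589145600 labelled Hamiltonian cycles.
For each such Hamiltonian cycle H, let X_H = 1 if all 15 edges of H are present in G. Then P[X_H = 1] = p^{15} = (13/15)^{15} = 51185893014090757/437893890380859375.
By linearity: E[X] = Σ_H E[X_H] = 43589145600 · p^{15} = 43589145600 · 51185893014090757/437893890380859375 = 367267381606127548722176/72081298828125.
Numerically: E[X] ≈ 5.1e+09.

E[X] = 43589145600 · (13/15)^{15} = 367267381606127548722176/72081298828125 ≈ 5.1e+09.


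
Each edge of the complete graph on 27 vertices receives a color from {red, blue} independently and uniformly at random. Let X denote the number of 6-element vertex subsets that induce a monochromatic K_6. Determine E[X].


Let X = Σ_S X_S over the C(27, 6) = 296010 subsets S of size 6, where X_S = 1 if the K_6 on S is monochromatic.
For a fixed S, the K_6 on S has C(6, 2) = 15 edges. P[all 15 edges red] = (1/2)^15, and likewise for blue, so P[monochromatic] = 2·(1/2)^15 = 2^{1 − 15} = 1/16384.
By linearity of expectation: E[X] = C(27, 6) · 2^{1 − 15} = 296010 · 1/16384 = 148005/8192.
Numerically: E[X] ≈ 18.0670.

E[X] = C(27,6)·2^(1−C(6,2)) = 148005/8192 ≈ 18.0670.


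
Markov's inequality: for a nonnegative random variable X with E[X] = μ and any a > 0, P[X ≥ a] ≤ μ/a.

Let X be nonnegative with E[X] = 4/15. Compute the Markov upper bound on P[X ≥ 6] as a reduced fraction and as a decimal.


μ = E[X] = 4/15, a = 6.
Markov: P[X ≥ 6] ≤ μ/a = (4/15)/6 = 2/45.
Numerically: ≈ 0.044.
(Since a = 6 > μ = 0.267, the bound 2/45 is < 1 and informative.)

P[X ≥ 6] ≤ 2/45 ≈ 0.044.


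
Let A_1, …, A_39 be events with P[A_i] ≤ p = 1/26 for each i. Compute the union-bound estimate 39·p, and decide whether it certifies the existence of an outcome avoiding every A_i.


Union bound: P[∪_{i=1}^{39} A_i] ≤ Σ_i P[A_i] ≤ 39·p = 39·(1/26) = 3/2.
Numerically: 3/2 ≈ 1.5000000.
Is 3/2 < 1? NO.
Since the bound 3/2 is ≥ 1, the union bound is uninformative here; it does NOT by itself certify existence.

39·p = 3/2 ≈ 1.5000000; existence NOT certified by the union bound.


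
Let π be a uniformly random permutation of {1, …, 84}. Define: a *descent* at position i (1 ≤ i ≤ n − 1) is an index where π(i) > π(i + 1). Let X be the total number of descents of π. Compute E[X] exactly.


Write X = Σ X_I over i = 1, …, 83, with X_I the indicator of one descent.
There are 83 indicators.
For each fixed i, the pair (π(i), π(i+1)) is a uniformly random ordered pair of distinct values from {1, …, 84}; by symmetry P[π(i) > π(i+1)] = 1/2.
By linearity: E[X] = 83 · (1/2) = (84 − 1) · (1/2) = 83/2 ≈ 41.500.

E[X] = 83/2 = 41.500.


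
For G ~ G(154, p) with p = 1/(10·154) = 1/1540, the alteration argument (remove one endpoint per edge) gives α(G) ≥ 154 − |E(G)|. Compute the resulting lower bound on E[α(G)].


E[|E(G)|] = C(154, 2)·p = 11781 · (1/1540) = 153/20.
E[α(G)] ≥ n − E[|E(G)|] = 154 − 153/20 = 2927/20.
Numerically: ≈ 146.350.
(This is only a lower bound; the true E[α(G)] may be larger.)

E[α(G)] ≥ 2927/20 ≈ 146.350.


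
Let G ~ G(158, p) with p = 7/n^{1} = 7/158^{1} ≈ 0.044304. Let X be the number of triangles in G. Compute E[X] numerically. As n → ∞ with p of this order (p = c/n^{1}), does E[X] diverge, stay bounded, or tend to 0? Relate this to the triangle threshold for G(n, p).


Number of potential triangles: C(158, 3) = 644956.
Each occurs with probability p³ ≈ (0.044304)³ ≈ 8.6960666e-05.
By linearity: E[X] = C(158, 3)·p³ ≈ 644956 · 8.6960666e-05 ≈ 56.08580.
Here α = 1, so p = 7/n is exactly at the triangle threshold p ~ 1/n. Asymptotically E[X] → c³/6 = 7³/6 = 343/6 ≈ 57.16667, a bounded constant. In this regime the triangle count is asymptotically Poisson(c³/6).

E[X] ≈ 56.08580; in regime p = Θ(1/n^{1}) E[X] stays bounded (at the triangle threshold p ~ 1/n).


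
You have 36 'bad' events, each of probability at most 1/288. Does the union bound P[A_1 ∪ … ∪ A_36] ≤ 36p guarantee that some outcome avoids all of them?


Union bound: P[∪_{i=1}^{36} A_i] ≤ Σ_i P[A_i] ≤ 36·p = 36·(1/288) = 1/8.
Numerically: 1/8 ≈ 0.1250.
Is 1/8 < 1? YES.
Since P[∪ A_i] ≤ 1/8 < 1, the complement has P[∩ A_i^c] ≥ 1 − 1/8 = 7/8 > 0, so some outcome avoids every A_i.

36·p = 1/8 ≈ 0.1250; existence CERTIFIED by the union bound.


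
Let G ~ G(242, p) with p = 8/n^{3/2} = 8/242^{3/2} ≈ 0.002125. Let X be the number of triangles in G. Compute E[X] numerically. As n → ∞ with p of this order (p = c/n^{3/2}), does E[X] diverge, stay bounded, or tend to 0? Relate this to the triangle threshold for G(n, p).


Number of potential triangles: C(242, 3) = 2332880.
Each occurs with probability p³ ≈ (0.002125)³ ≈ 9.5962337e-09.
By linearity: E[X] = C(242, 3)·p³ ≈ 2332880 · 9.5962337e-09 ≈ 0.02239.
Since α = 3/2 > 1, p = c/n^{3/2} = o(1/n) is below the triangle threshold p ~ 1/n. Asymptotically E[X] ~ (c³/6)·n^{3(1−α)} = (8³/6)·n^{-1.5} → 0, so by Markov's inequality G has no triangles w.h.p.

E[X] ≈ 0.02239; in regime p = Θ(1/n^{3/2}) E[X] tends to 0 (below the triangle threshold p ~ 1/n).


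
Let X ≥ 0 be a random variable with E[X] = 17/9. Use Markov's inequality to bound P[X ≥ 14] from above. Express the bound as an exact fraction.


μ = E[X] = 17/9, a = 14.
Markov: P[X ≥ 14] ≤ μ/a = (17/9)/14 = 17/126.
Numerically: ≈ 0.13492.
(Since a = 14 > μ = 1.88889, the bound 17/126 is < 1 and informative.)

P[X ≥ 14] ≤ 17/126 ≈ 0.13492.


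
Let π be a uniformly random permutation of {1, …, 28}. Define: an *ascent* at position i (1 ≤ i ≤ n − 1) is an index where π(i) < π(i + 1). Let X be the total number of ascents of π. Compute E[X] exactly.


Write X = Σ X_I over i = 1, …, 27, with X_I the indicator of one ascent.
There are 27 indicators.
For each fixed i, the pair (π(i), π(i+1)) is a uniformly random ordered pair of distinct values from {1, …, 28}; by symmetry P[π(i) < π(i+1)] = 1/2.
By linearity: E[X] = 27 · (1/2) = (28 − 1) · (1/2) = 27/2 ≈ 13.50000.

E[X] = 27/2 = 13.50000.


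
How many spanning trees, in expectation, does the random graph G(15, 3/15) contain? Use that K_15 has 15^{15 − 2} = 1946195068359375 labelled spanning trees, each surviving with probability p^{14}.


K_15 has 15^{15 − 2} = 1946195068359375 labelled spanning trees.
For each such spanning tree H, let X_H = 1 if all 14 edges of H are present in G. Then P[X_H = 1] = p^{14} = (1/5)^{14} = 1/6103515625.
By linearity: E[X] = Σ_H E[X_H] = 1946195068359375 · p^{14} = 1946195068359375 · 1/6103515625 = 1594323/5.
Numerically: E[X] ≈ 3.189e+05.

E[X] = 1946195068359375 · (1/5)^{14} = 1594323/5 ≈ 3.189e+05.


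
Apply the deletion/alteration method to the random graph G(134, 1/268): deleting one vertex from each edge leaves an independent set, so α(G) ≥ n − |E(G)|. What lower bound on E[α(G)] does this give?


E[|E(G)|] = C(134, 2)·p = 8911 · (1/268) = 133/4.
E[α(G)] ≥ n − E[|E(G)|] = 134 − 133/4 = 403/4.
Numerically: ≈ 100.750.
(This is only a lower bound; the true E[α(G)] may be larger.)

E[α(G)] ≥ 403/4 ≈ 100.750.


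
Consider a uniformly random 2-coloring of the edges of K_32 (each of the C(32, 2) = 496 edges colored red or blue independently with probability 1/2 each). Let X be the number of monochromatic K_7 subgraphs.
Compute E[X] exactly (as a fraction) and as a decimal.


Let X = Σ_S X_S over the C(32, 7) = 3365856 subsets S of size 7, where X_S = 1 if the K_7 on S is monochromatic.
For a fixed S, the K_7 on S has C(7, 2) = 21 edges. P[all 21 edges red] = (1/2)^21, and likewise for blue, so P[monochromatic] = 2·(1/2)^21 = 2^{1 − 21} = 1/1048576.
Summing: E[X] = C(32, 7) · 2^{1 − 21} = 3365856 · 1/1048576 = 105183/32768.
Numerically: E[X] ≈ 3.2099.

E[X] = C(32,7)·2^(1−C(7,2)) = 105183/32768 ≈ 3.2099.


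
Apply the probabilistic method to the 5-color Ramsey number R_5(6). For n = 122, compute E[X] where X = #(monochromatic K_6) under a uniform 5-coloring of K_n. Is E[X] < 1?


E[X] = C(122, 6) · 5^{1 − 15} = 4042116078 · 5^{−14} = 4042116078/6103515625.
As a reduced fraction: E[X] = 4042116078/6103515625 ≈ 0.66226.
Is E[X] < 1? YES.
Since E[X] < 1, there exists a 5-coloring of K_{122} with no monochromatic K_6; hence R_5(6) > 122.

E[X] = 4042116078/6103515625 ≈ 0.66226; E[X] < 1, so R_5(6) > 122.


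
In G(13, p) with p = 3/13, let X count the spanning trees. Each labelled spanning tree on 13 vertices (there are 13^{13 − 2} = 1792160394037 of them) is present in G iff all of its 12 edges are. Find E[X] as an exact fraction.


K_13 has 13^{13 − 2} = 1792160394037 labelled spanning trees.
For each such spanning tree H, let X_H = 1 if all 12 edges of H are present in G. Then P[X_H = 1] = p^{12} = (3/13)^{12} = 531441/23298085122481.
By linearity: E[X] = Σ_H E[X_H] = 1792160394037 · p^{12} = 1792160394037 · 531441/23298085122481 = 531441/13.
Numerically: E[X] ≈ 4.088e+04.

E[X] = 1792160394037 · (3/13)^{12} = 531441/13 ≈ 4.088e+04.


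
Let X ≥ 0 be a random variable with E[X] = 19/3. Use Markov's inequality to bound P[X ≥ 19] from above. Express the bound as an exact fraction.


μ = E[X] = 19/3, a = 19.
Markov: P[X ≥ 19] ≤ μ/a = (19/3)/19 = 1/3.
Numerically: ≈ 0.33333.
(Since a = 19 > μ = 6.33333, the bound 1/3 is < 1 and informative.)

P[X ≥ 19] ≤ 1/3 ≈ 0.33333.


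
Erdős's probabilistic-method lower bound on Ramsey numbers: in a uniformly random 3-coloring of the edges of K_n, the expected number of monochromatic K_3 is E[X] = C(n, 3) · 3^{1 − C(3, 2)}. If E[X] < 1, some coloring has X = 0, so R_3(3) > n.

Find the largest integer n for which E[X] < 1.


We need C(n, 3) · 3^{1 − 3} < 1, i.e. C(n, 3) < 3^{3 − 1} = 9.
Check values of n near the boundary:
  n = 3: C(3, 3) = 1; 1 < 9? YES
  n = 4: C(4, 3) = 4; 4 < 9? YES
  n = 5: C(5, 3) = 10; 10 < 9? NO
  n = 6: C(6, 3) = 20; 20 < 9? NO
The largest n with C(n, 3) < 9 is n = 4 (where E[X] = 4/9 ≈ 0.44444). Hence R_3(3) > 4, i.e. R_3(3) ≥ 5.

Largest n = 4; hence R_3(3) > 4.


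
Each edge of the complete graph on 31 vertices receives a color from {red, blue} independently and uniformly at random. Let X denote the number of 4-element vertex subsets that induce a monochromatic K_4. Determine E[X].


Let X = Σ_S X_S over the C(31, 4) = 31465 subsets S of size 4, where X_S = 1 if the K_4 on S is monochromatic.
For a fixed S, the K_4 on S has C(4, 2) = 6 edges. P[all 6 edges red] = (1/2)^6, and likewise for blue, so P[monochromatic] = 2·(1/2)^6 = 2^{1 − 6} = 1/32.
By linearity: E[X] = C(31, 4) · 2^{1 − 6} = 31465 · 1/32 = 31465/32.
Numerically: E[X] ≈ 983.28125.

E[X] = C(31,4)·2^(1−C(4,2)) = 31465/32 ≈ 983.28125.


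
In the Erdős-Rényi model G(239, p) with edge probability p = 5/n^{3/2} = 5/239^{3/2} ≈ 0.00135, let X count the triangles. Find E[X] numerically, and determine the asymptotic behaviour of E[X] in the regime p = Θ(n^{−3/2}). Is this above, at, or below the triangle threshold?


Number of potential triangles: C(239, 3) = 2246839.
Each occurs with probability p³ ≈ (0.00135)³ ≈ 2.47810e-09.
By linearity: E[X] = C(239, 3)·p³ ≈ 2246839 · 2.47810e-09 ≈ 0.006.
Since α = 3/2 > 1, p = c/n^{3/2} = o(1/n) is below the triangle threshold p ~ 1/n. Asymptotically E[X] ~ (c³/6)·n^{3(1−α)} = (5³/6)·n^{-1.5} → 0, so by Markov's inequality G has no triangles w.h.p.

E[X] ≈ 0.006; in regime p = Θ(1/n^{3/2}) E[X] tends to 0 (below the triangle threshold p ~ 1/n).


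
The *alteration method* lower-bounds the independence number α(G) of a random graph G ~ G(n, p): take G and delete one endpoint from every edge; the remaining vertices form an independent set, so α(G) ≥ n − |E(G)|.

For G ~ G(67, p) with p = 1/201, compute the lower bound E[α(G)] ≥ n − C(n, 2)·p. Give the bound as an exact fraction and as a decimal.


E[|E(G)|] = C(67, 2)·p = 2211 · (1/201) = 11.
E[α(G)] ≥ n − E[|E(G)|] = 67 − 11 = 56.
Numerically: ≈ 56.000.
(This is only a lower bound; the true E[α(G)] may be larger.)

E[α(G)] ≥ 56 ≈ 56.000.


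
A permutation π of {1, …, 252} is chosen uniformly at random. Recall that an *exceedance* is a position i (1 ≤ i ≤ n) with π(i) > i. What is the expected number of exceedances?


Write X = Σ_{i=1}^{252} X_i, where X_i = 1_{π(i) > i}.
For each fixed i, π(i) is uniform over {1, …, 252} (marginal of a uniform permutation), so P[π(i) > i] = (n − i)/n. Summing: Σ_{i=1}^{252} (n − i)/n = (0 + 1 + … + 251)/252 = 252(252 − 1)/(2·252) = (252 − 1)/2.
Hence E[X] = Σ_{i=1}^{252} (252 − i)/252 = 251/2 ≈ 125.500000.

E[X] = 251/2 = 125.500000.


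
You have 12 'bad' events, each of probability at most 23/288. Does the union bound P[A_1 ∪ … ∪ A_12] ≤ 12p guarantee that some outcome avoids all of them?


Union bound: P[∪_{i=1}^{12} A_i] ≤ Σ_i P[A_i] ≤ 12·p = 12·(23/288) = 23/24.
Numerically: 23/24 ≈ 0.958333.
Is 23/24 < 1? YES.
Since P[∪ A_i] ≤ 23/24 < 1, the complement has P[∩ A_i^c] ≥ 1 − 23/24 = 1/24 > 0, so some outcome avoids every A_i.

12·p = 23/24 ≈ 0.958333; existence CERTIFIED by the union bound.


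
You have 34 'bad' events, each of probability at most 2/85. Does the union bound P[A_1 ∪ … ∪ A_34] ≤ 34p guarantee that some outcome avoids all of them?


Union bound: P[∪_{i=1}^{34} A_i] ≤ Σ_i P[A_i] ≤ 34·p = 34·(2/85) = 4/5.
Numerically: 4/5 ≈ 0.8000000.
Is 4/5 < 1? YES.
Since P[∪ A_i] ≤ 4/5 < 1, the complement has P[∩ A_i^c] ≥ 1 − 4/5 = 1/5 > 0, so some outcome avoids every A_i.

34·p = 4/5 ≈ 0.8000000; existence CERTIFIED by the union bound.


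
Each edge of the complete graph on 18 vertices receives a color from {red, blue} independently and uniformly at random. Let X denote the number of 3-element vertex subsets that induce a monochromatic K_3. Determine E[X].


Let X = Σ_S X_S over the C(18, 3) = 816 subsets S of size 3, where X_S = 1 if the K_3 on S is monochromatic.
For a fixed S, the K_3 on S has C(3, 2) = 3 edges. P[all 3 edges red] = (1/2)^3, and likewise for blue, so P[monochromatic] = 2·(1/2)^3 = 2^{1 − 3} = 1/4.
Summing: E[X] = C(18, 3) · 2^{1 − 3} = 816 · 1/4 = 204.
Numerically: E[X] ≈ 204.0000.

E[X] = C(18,3)·2^(1−C(3,2)) = 204 ≈ 204.0000.


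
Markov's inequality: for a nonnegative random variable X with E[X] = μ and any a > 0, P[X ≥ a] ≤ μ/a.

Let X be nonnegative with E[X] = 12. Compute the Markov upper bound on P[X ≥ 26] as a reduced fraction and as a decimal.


μ = E[X] = 12, a = 26.
Markov: P[X ≥ 26] ≤ μ/a = (12)/26 = 6/13.
Numerically: ≈ 0.462.
(Since a = 26 > μ = 12.000, the bound 6/13 is < 1 and informative.)

P[X ≥ 26] ≤ 6/13 ≈ 0.462.


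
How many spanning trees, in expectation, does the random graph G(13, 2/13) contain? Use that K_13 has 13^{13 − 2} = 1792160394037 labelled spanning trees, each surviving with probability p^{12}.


K_13 has 13^{13 − 2} = 1792160394037 labelled spanning trees.
For each such spanning tree H, let X_H = 1 if all 12 edges of H are present in G. Then P[X_H = 1] = p^{12} = (2/13)^{12} = 4096/23298085122481.
By linearity of expectation: E[X] = Σ_H E[X_H] = 1792160394037 · p^{12} = 1792160394037 · 4096/23298085122481 = 4096/13.
Numerically: E[X] ≈ 315.08.

E[X] = 1792160394037 · (2/13)^{12} = 4096/13 ≈ 315.08.


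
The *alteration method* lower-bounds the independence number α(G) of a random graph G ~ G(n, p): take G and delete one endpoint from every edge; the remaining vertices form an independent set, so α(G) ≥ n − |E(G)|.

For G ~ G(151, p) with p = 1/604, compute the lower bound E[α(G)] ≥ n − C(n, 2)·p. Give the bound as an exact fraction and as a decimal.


E[|E(G)|] = C(151, 2)·p = 11325 · (1/604) = 75/4.
E[α(G)] ≥ n − E[|E(G)|] = 151 − 75/4 = 529/4.
Numerically: ≈ 132.250.
(This is only a lower bound; the true E[α(G)] may be larger.)

E[α(G)] ≥ 529/4 ≈ 132.250.


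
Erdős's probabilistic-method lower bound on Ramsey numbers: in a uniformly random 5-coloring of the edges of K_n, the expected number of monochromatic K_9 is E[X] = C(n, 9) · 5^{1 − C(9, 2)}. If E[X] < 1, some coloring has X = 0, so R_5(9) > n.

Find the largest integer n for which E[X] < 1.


We need C(n, 9) · 5^{1 − 36} < 1, i.e. C(n, 9) < 5^{36 − 1} = 2910383045673370361328125.
Check values of n near the boundary:
  n = 2168: C(2168, 9) = 2867804175977929537095120; 2867804175977929537095120 < 2910383045673370361328125? YES
  n = 2169: C(2169, 9) = 2879753360044504243499683; 2879753360044504243499683 < 2910383045673370361328125? YES
  n = 2170: C(2170, 9) = 2891746779868845075610510; 2891746779868845075610510 < 2910383045673370361328125? YES
  n = 2171: C(2171, 9) = 2903784578674959601827205; 2903784578674959601827205 < 2910383045673370361328125? YES
  n = 2172: C(2172, 9) = 2915866900084148060642020; 2915866900084148060642020 < 2910383045673370361328125? NO
  n = 2173: C(2173, 9) = 2927993888115921319674265; 2927993888115921319674265 < 2910383045673370361328125? NO
  n = 2174: C(2174, 9) = 2940165687188920530702934; 2940165687188920530702934 < 2910383045673370361328125? NO
The largest n with C(n, 9) < 2910383045673370361328125 is n = 2171 (where E[X] = 580756915734991920365441/582076609134674072265625 ≈ 0.998). Hence R_5(9) > 2171, i.e. R_5(9) ≥ 2172.

Largest n = 2171; hence R_5(9) > 2171.


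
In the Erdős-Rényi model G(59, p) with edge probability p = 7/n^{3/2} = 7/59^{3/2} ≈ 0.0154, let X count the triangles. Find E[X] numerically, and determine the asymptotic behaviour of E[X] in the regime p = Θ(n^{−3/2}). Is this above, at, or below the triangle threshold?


Number of potential triangles: C(59, 3) = 32509.
Each occurs with probability p³ ≈ (0.0154)³ ≈ 3.68519e-06.
By linearity: E[X] = C(59, 3)·p³ ≈ 32509 · 3.68519e-06 ≈ 0.120.
Since α = 3/2 > 1, p = c/n^{3/2} = o(1/n) is below the triangle threshold p ~ 1/n. Asymptotically E[X] ~ (c³/6)·n^{3(1−α)} = (7³/6)·n^{-1.5} → 0, so by Markov's inequality G has no triangles w.h.p.

E[X] ≈ 0.120; in regime p = Θ(1/n^{3/2}) E[X] tends to 0 (below the triangle threshold p ~ 1/n).


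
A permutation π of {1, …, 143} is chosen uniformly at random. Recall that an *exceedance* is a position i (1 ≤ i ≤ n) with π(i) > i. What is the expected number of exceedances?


Write X = Σ_{i=1}^{143} X_i, where X_i = 1_{π(i) > i}.
For each fixed i, π(i) is uniform over {1, …, 143} (marginal of a uniform permutation), so P[π(i) > i] = (n − i)/n. Summing: Σ_{i=1}^{143} (n − i)/n = (0 + 1 + … + 142)/143 = 143(143 − 1)/(2·143) = (143 − 1)/2.
Hence E[X] = Σ_{i=1}^{143} (143 − i)/143 = 71 ≈ 71.000.

E[X] = 71 = 71.000.


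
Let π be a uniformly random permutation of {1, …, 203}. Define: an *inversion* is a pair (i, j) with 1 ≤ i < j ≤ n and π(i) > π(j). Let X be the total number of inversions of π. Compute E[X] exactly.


Write X = Σ X_I over the C(203, 2) = 20503 pairs i < j, with X_I the indicator of one inversion.
There are 20503 indicators.
For each fixed pair i < j, the values π(i) and π(j) are two distinct elements of {1, …, 203} in uniformly random order; by symmetry P[π(i) > π(j)] = 1/2.
By linearity: E[X] = 20503 · (1/2) = C(203, 2) · (1/2) = 20503/2 = 20503/2 ≈ 10251.500000.

E[X] = 20503/2 = 10251.500000.


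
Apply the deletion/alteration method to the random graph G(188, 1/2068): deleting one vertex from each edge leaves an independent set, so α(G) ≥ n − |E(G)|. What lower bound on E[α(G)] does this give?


E[|E(G)|] = C(188, 2)·p = 17578 · (1/2068) = 17/2.
E[α(G)] ≥ n − E[|E(G)|] = 188 − 17/2 = 359/2.
Numerically: ≈ 179.500000.
(This is only a lower bound; the true E[α(G)] may be larger.)

E[α(G)] ≥ 359/2 ≈ 179.500000.


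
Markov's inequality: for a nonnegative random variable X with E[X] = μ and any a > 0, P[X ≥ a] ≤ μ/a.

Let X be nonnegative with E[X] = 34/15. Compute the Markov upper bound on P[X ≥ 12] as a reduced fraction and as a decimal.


μ = E[X] = 34/15, a = 12.
Markov: P[X ≥ 12] ≤ μ/a = (34/15)/12 = 17/90.
Numerically: ≈ 0.18889.
(Since a = 12 > μ = 2.26667, the bound 17/90 is < 1 and informative.)

P[X ≥ 12] ≤ 17/90 ≈ 0.18889.


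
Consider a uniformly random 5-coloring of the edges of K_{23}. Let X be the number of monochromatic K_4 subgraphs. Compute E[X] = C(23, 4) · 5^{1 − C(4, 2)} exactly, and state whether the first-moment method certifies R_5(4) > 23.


E[X] = C(23, 4) · 5^{1 − 6} = 8855 · 5^{−5} = 8855/3125.
As a reduced fraction: E[X] = 1771/625 ≈ 2.83360.
Is E[X] < 1? NO.
Since E[X] ≥ 1, the first-moment bound is inconclusive at n = 23; it does NOT by itself certify R_5(4) > 23.

E[X] = 1771/625 ≈ 2.83360; E[X] ≥ 1; first-moment method inconclusive here.


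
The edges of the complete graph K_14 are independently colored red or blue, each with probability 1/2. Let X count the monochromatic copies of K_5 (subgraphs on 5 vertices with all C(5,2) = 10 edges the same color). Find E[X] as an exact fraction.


Let X = Σ_S X_S over the C(14, 5) = 2002 subsets S of size 5, where X_S = 1 if the K_5 on S is monochromatic.
For a fixed S, the K_5 on S has C(5, 2) = 10 edges. P[all 10 edges red] = (1/2)^10, and likewise for blue, so P[monochromatic] = 2·(1/2)^10 = 2^{1 − 10} = 1/512.
By linearity: E[X] = C(14, 5) · 2^{1 − 10} = 2002 · 1/512 = 1001/256.
Numerically: E[X] ≈ 3.9102.

E[X] = C(14,5)·2^(1−C(5,2)) = 1001/256 ≈ 3.9102.


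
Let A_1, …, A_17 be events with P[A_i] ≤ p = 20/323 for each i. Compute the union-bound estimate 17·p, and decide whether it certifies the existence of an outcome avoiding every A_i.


Union bound: P[∪_{i=1}^{17} A_i] ≤ Σ_i P[A_i] ≤ 17·p = 17·(20/323) = 20/19.
Numerically: 20/19 ≈ 1.05263.
Is 20/19 < 1? NO.
Since the bound 20/19 is ≥ 1, the union bound is uninformative here; it does NOT by itself certify existence.

17·p = 20/19 ≈ 1.05263; existence NOT certified by the union bound.


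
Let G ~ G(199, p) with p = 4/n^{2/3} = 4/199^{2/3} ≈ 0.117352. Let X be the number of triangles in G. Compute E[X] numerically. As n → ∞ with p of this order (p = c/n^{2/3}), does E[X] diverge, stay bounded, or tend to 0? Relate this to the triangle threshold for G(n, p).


Number of potential triangles: C(199, 3) = 1293699.
Each occurs with probability p³ ≈ (0.117352)³ ≈ 1.61612081e-03.
By linearity: E[X] = C(199, 3)·p³ ≈ 1293699 · 1.61612081e-03 ≈ 2090.773869.
Since α = 2/3 < 1, p = c/n^{2/3} ≫ 1/n is above the triangle threshold p ~ 1/n. Asymptotically E[X] ~ (c³/6)·n^{3(1−α)} = (4³/6)·n^{1} → ∞; triangles are abundant w.h.p.

E[X] ≈ 2090.773869; in regime p = Θ(1/n^{2/3}) E[X] diverges (above the triangle threshold p ~ 1/n).


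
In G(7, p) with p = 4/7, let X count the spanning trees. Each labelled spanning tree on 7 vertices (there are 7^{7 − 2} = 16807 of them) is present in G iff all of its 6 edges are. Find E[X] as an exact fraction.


K_7 has 7^{7 − 2} = 16807 labelled spanning trees.
For each such spanning tree H, let X_H = 1 if all 6 edges of H are present in G. Then P[X_H = 1] = p^{6} = (4/7)^{6} = 4096/117649.
Summing the indicators: E[X] = Σ_H E[X_H] = 16807 · p^{6} = 16807 · 4096/117649 = 4096/7.
Numerically: E[X] ≈ 585.14.

E[X] = 16807 · (4/7)^{6} = 4096/7 ≈ 585.14.


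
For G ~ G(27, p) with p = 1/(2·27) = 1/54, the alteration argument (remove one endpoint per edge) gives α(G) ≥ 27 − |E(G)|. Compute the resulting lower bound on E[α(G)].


E[|E(G)|] = C(27, 2)·p = 351 · (1/54) = 13/2.
E[α(G)] ≥ n − E[|E(G)|] = 27 − 13/2 = 41/2.
Numerically: ≈ 20.50000.
(This is only a lower bound; the true E[α(G)] may be larger.)

E[α(G)] ≥ 41/2 ≈ 20.50000.


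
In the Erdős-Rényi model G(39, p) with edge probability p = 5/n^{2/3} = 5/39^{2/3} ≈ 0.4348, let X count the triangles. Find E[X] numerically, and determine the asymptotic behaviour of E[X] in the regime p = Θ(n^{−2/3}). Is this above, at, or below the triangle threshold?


Number of potential triangles: C(39, 3) = 9139.
Each occurs with probability p³ ≈ (0.4348)³ ≈ 8.218277e-02.
By linearity: E[X] = C(39, 3)·p³ ≈ 9139 · 8.218277e-02 ≈ 751.0684.
Since α = 2/3 < 1, p = c/n^{2/3} ≫ 1/n is above the triangle threshold p ~ 1/n. Asymptotically E[X] ~ (c³/6)·n^{3(1−α)} = (5³/6)·n^{1} → ∞; triangles are abundant w.h.p.

E[X] ≈ 751.0684; in regime p = Θ(1/n^{2/3}) E[X] diverges (above the triangle threshold p ~ 1/n).


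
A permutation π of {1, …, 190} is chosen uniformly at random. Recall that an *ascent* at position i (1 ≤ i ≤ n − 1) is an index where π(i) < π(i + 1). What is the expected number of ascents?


Write X = Σ X_I over i = 1, …, 189, with X_I the indicator of one ascent.
There are 189 indicators.
For each fixed i, the pair (π(i), π(i+1)) is a uniformly random ordered pair of distinct values from {1, …, 190}; by symmetry P[π(i) < π(i+1)] = 1/2.
By linearity: E[X] = 189 · (1/2) = (190 − 1) · (1/2) = 189/2 ≈ 94.5000.

E[X] = 189/2 = 94.5000.


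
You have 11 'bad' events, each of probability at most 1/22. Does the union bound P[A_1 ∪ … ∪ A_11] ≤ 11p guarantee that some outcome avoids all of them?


Union bound: P[∪_{i=1}^{11} A_i] ≤ Σ_i P[A_i] ≤ 11·p = 11·(1/22) = 1/2.
Numerically: 1/2 ≈ 0.500.
Is 1/2 < 1? YES.
Since P[∪ A_i] ≤ 1/2 < 1, the complement has P[∩ A_i^c] ≥ 1 − 1/2 = 1/2 > 0, so some outcome avoids every A_i.

11·p = 1/2 ≈ 0.500; existence CERTIFIED by the union bound.


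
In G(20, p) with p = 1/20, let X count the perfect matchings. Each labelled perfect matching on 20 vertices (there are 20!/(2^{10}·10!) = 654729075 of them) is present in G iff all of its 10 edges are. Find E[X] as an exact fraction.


K_20 has 20!/(2^{10}·10!) = 654729075 labelled perfect matchings.
For each such perfect matching H, let X_H = 1 if all 10 edges of H are present in G. Then P[X_H = 1] = p^{10} = (1/20)^{10} = 1/10240000000000.
By linearity of expectation: E[X] = Σ_H E[X_H] = 654729075 · p^{10} = 654729075 · 1/10240000000000 = 26189163/409600000000.
Numerically: E[X] ≈ 6.3938e-05.

E[X] = 654729075 · (1/20)^{10} = 26189163/409600000000 ≈ 6.3938e-05.


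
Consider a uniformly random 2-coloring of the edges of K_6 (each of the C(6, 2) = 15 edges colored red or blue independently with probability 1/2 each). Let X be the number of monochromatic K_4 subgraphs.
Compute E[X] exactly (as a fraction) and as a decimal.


Let X = Σ_S X_S over the C(6, 4) = 15 subsets S of size 4, where X_S = 1 if the K_4 on S is monochromatic.
For a fixed S, the K_4 on S has C(4, 2) = 6 edges. P[all 6 edges red] = (1/2)^6, and likewise for blue, so P[monochromatic] = 2·(1/2)^6 = 2^{1 − 6} = 1/32.
Summing: E[X] = C(6, 4) · 2^{1 − 6} = 15 · 1/32 = 15/32.
Numerically: E[X] ≈ 0.4688.

E[X] = C(6,4)·2^(1−C(4,2)) = 15/32 ≈ 0.4688.


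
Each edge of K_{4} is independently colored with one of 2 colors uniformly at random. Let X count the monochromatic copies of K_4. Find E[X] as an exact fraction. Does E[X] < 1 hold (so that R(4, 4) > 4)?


E[X] = C(4, 4) · 2^{1 − 6} = 1 · 2^{−5} = 1/32.
As a reduced fraction: E[X] = 1/32 ≈ 0.031250.
Is E[X] < 1? YES.
Since E[X] < 1, there exists a 2-coloring of K_{4} with no monochromatic K_4; hence R(4, 4) > 4.

E[X] = 1/32 ≈ 0.031250; E[X] < 1, so R(4, 4) > 4.


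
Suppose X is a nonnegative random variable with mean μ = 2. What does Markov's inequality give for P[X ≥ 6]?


μ = E[X] = 2, a = 6.
Markov: P[X ≥ 6] ≤ μ/a = (2)/6 = 1/3.
Numerically: ≈ 0.3333.
(Since a = 6 > μ = 2.0000, the bound 1/3 is < 1 and informative.)

P[X ≥ 6] ≤ 1/3 ≈ 0.3333.


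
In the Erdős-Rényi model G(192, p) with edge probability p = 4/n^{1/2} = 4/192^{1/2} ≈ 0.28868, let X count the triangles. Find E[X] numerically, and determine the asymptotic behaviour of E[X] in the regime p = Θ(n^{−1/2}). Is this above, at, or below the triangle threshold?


Number of potential triangles: C(192, 3) = 1161280.
Each occurs with probability p³ ≈ (0.28868)³ ≈ 2.4056261e-02.
By linearity: E[X] = C(192, 3)·p³ ≈ 1161280 · 2.4056261e-02 ≈ 27936.05503.
Since α = 1/2 < 1, p = c/n^{1/2} ≫ 1/n is above the triangle threshold p ~ 1/n. Asymptotically E[X] ~ (c³/6)·n^{3(1−α)} = (4³/6)·n^{1.5} → ∞; triangles are abundant w.h.p.

E[X] ≈ 27936.05503; in regime p = Θ(1/n^{1/2}) E[X] diverges (above the triangle threshold p ~ 1/n).


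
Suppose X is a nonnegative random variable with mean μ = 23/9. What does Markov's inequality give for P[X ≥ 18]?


μ = E[X] = 23/9, a = 18.
Markov: P[X ≥ 18] ≤ μ/a = (23/9)/18 = 23/162.
Numerically: ≈ 0.142.
(Since a = 18 > μ = 2.556, the bound 23/162 is < 1 and informative.)

P[X ≥ 18] ≤ 23/162 ≈ 0.142.


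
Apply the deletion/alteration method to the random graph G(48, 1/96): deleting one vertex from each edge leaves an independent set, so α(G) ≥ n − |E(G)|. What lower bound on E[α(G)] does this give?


E[|E(G)|] = C(48, 2)·p = 1128 · (1/96) = 47/4.
E[α(G)] ≥ n − E[|E(G)|] = 48 − 47/4 = 145/4.
Numerically: ≈ 36.250.
(This is only a lower bound; the true E[α(G)] may be larger.)

E[α(G)] ≥ 145/4 ≈ 36.250.


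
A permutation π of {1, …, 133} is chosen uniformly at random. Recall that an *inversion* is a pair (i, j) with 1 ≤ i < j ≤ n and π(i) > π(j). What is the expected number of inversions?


Write X = Σ X_I over the C(133, 2) = 8778 pairs i < j, with X_I the indicator of one inversion.
There are 8778 indicators.
For each fixed pair i < j, the values π(i) and π(j) are two distinct elements of {1, …, 133} in uniformly random order; by symmetry P[π(i) > π(j)] = 1/2.
By linearity: E[X] = 8778 · (1/2) = C(133, 2) · (1/2) = 8778/2 = 4389 ≈ 4389.00000.

E[X] = 4389 = 4389.00000.
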